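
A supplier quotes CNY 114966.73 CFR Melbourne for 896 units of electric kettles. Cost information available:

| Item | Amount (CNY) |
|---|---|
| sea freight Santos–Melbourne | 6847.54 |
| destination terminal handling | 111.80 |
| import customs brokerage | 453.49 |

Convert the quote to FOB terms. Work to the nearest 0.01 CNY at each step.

FOB price: CNY 108119.19

Not relevant to the conversion: destination terminal, brokerage — on the buyer under both terms; not part of either seller's price.
From CFR to FOB, the seller no longer bears: freight.
FOB price = 114966.73 − 6847.54 = 108119.19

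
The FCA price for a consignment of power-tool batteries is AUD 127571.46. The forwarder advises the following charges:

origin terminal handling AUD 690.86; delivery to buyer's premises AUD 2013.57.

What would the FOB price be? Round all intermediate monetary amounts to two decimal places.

Not relevant to the conversion: delivery — on the buyer under both terms; not part of either seller's price.
From FCA to FOB, the seller additionally bears: origin terminal.
FOB price = 127571.46 + 690.86 = 128262.32

FOB price: AUD 128262.32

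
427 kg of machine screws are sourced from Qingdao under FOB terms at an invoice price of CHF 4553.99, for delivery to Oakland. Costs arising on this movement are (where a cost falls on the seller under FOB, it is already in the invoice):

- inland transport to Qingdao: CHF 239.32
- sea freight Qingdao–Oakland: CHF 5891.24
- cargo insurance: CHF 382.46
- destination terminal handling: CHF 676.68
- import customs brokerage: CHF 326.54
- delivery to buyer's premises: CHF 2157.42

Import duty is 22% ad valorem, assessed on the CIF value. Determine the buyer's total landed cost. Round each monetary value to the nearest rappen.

Total landed cost: CHF 16370.42

FOB: the seller bears costs until goods are on board at the origin port; the buyer bears freight, insurance and all costs thereafter.
Already in the invoice (seller's account under FOB): inland to port — exclude.
CIF value = FOB price + freight + insurance = 4553.99 + 5891.24 + 382.46 = 10827.69
Import duty = 10827.69 × 22% = 2382.09
Buyer bears: freight 5891.24 + insurance 382.46 + destination terminal 676.68 + brokerage 326.54 + delivery 2157.42 + duty 2382.09 = 11816.43
Landed cost = invoice 4553.99 + 11816.43 = 16370.42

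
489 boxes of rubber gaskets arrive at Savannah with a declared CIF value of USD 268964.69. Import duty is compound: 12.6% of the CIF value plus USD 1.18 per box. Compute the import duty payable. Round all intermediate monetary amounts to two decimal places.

Ad valorem component: 268964.69 × 12.6% = 33889.55
Specific component: 489 × 1.18 = 577.02
Import duty = 33889.55 + 577.02 = 34466.57

Import duty: USD 34466.57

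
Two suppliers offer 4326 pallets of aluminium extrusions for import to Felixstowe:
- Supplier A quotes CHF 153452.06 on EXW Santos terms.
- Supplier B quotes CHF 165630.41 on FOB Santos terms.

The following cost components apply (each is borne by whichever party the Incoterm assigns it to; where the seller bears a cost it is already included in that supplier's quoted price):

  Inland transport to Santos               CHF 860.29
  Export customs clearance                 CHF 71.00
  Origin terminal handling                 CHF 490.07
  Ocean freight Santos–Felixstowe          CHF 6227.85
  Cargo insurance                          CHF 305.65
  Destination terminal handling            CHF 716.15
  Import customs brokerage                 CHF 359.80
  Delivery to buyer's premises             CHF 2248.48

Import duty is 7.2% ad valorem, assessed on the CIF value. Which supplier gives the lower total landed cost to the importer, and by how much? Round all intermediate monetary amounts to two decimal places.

Supplier A (EXW):
CIF value = EXW price + inland to port + export clearance + origin terminal + freight + insurance = 153452.06 + 860.29 + 71.00 + 490.07 + 6227.85 + 305.65 = 161406.92
Import duty = 161406.92 × 7.2% = 11621.30
Buyer bears (A): 860.29 + 71.00 + 490.07 + 6227.85 + 305.65 + 716.15 + 359.80 + 2248.48 = 11279.29
Landed cost (A) = invoice 153452.06 + 11279.29 + duty 11621.30 = 176352.65
Supplier B (FOB):
CIF value = FOB price + freight + insurance = 165630.41 + 6227.85 + 305.65 = 172163.91
Import duty = 172163.91 × 7.2% = 12395.80
Buyer bears (B): 6227.85 + 305.65 + 716.15 + 359.80 + 2248.48 = 9857.93
Landed cost (B) = invoice 165630.41 + 9857.93 + duty 12395.80 = 187884.14
Difference = |176352.65 − 187884.14| = 11531.49

Supplier A is cheaper by CHF 11531.49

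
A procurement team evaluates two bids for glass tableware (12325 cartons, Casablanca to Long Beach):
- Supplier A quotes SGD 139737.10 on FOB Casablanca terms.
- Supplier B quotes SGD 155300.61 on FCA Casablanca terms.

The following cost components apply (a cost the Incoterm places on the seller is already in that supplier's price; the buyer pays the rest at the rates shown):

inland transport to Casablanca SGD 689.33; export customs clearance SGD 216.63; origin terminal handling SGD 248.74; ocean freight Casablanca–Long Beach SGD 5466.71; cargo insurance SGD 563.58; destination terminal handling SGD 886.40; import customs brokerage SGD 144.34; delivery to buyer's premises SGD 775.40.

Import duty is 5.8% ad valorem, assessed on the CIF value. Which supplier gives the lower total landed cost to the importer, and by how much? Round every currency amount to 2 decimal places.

Supplier A (FOB):
CIF value = FOB price + freight + insurance = 139737.10 + 5466.71 + 563.58 = 145767.39
Import duty = 145767.39 × 5.8% = 8454.51
Buyer bears (A): 5466.71 + 563.58 + 886.40 + 144.34 + 775.40 = 7836.43
Landed cost (A) = invoice 139737.10 + 7836.43 + duty 8454.51 = 156028.04
Supplier B (FCA):
CIF value = FCA price + origin terminal + freight + insurance = 155300.61 + 248.74 + 5466.71 + 563.58 = 161579.64
Import duty = 161579.64 × 5.8% = 9371.62
Buyer bears (B): 248.74 + 5466.71 + 563.58 + 886.40 + 144.34 + 775.40 = 8085.17
Landed cost (B) = invoice 155300.61 + 8085.17 + duty 9371.62 = 172757.40
Difference = |156028.04 − 172757.40| = 16729.36

Supplier A is cheaper by SGD 16729.36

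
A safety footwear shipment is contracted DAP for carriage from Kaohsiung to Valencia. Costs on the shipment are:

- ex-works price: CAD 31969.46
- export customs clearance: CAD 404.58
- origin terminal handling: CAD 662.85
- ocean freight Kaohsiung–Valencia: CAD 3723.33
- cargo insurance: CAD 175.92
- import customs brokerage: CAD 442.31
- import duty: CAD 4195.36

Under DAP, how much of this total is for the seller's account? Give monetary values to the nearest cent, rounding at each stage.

DAP: the seller bears all costs to the named destination except import duty and clearance.
Seller's account: goods 31969.46 + export clearance 404.58 + origin terminal 662.85 + freight 3723.33 + insurance 175.92 = 36936.14
Buyer's account: brokerage 442.31 + duty 4195.36 = 4637.67

Seller's account: CAD 36936.14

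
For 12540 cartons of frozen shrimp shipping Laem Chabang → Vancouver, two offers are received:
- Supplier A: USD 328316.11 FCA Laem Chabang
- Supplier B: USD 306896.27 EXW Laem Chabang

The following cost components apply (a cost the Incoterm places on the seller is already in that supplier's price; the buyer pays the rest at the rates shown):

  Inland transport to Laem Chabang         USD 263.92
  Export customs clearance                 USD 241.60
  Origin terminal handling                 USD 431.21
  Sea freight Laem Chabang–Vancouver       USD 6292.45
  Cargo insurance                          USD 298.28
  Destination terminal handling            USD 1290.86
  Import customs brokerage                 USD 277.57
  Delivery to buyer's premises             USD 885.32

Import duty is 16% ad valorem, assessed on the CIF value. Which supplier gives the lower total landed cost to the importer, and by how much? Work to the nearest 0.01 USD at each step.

Supplier A (FCA):
CIF value = FCA price + origin terminal + freight + insurance = 328316.11 + 431.21 + 6292.45 + 298.28 = 335338.05
Import duty = 335338.05 × 16% = 53654.09
Buyer bears (A): 431.21 + 6292.45 + 298.28 + 1290.86 + 277.57 + 885.32 = 9475.69
Landed cost (A) = invoice 328316.11 + 9475.69 + duty 53654.09 = 391445.89
Supplier B (EXW):
CIF value = EXW price + inland to port + export clearance + origin terminal + freight + insurance = 306896.27 + 263.92 + 241.60 + 431.21 + 6292.45 + 298.28 = 314423.73
Import duty = 314423.73 × 16% = 50307.80
Buyer bears (B): 263.92 + 241.60 + 431.21 + 6292.45 + 298.28 + 1290.86 + 277.57 + 885.32 = 9981.21
Landed cost (B) = invoice 306896.27 + 9981.21 + duty 50307.80 = 367185.28
Difference = |391445.89 − 367185.28| = 24260.61

Supplier B is cheaper by USD 24260.61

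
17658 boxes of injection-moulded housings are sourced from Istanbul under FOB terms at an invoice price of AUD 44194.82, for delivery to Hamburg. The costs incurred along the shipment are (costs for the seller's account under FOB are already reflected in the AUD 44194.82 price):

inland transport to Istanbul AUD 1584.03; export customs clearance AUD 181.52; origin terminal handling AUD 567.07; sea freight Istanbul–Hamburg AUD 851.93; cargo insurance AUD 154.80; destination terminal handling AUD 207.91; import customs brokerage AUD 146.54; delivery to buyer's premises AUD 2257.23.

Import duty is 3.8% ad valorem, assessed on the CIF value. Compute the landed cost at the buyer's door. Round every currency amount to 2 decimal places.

FOB: the seller bears costs until goods are on board at the origin port; the buyer bears freight, insurance and all costs thereafter.
Already in the invoice (seller's account under FOB): inland to port, export clearance, origin terminal — exclude.
CIF value = FOB price + freight + insurance = 44194.82 + 851.93 + 154.80 = 45201.55
Import duty = 45201.55 × 3.8% = 1717.66
Buyer bears: freight 851.93 + insurance 154.80 + destination terminal 207.91 + brokerage 146.54 + delivery 2257.23 + duty 1717.66 = 5336.07
Landed cost = invoice 44194.82 + 5336.07 = 49530.89

Total landed cost: AUD 49530.89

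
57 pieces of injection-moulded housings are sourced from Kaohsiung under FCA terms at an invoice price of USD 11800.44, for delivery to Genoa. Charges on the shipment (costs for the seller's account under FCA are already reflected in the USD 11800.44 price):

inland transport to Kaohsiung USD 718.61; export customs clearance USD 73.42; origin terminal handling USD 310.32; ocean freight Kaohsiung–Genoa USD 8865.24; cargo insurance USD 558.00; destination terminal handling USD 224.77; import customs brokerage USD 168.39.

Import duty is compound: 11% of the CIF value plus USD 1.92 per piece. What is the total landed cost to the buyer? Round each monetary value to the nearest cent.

FCA: the seller delivers export-cleared goods to the carrier; the buyer bears costs from that point.
Already in the invoice (seller's account under FCA): inland to port, export clearance — exclude.
CIF value = FCA price + origin terminal + freight + insurance = 11800.44 + 310.32 + 8865.24 + 558.00 = 21534.00
Ad valorem component: 21534.00 × 11% = 2368.74
Specific component: 57 × 1.92 = 109.44
Import duty = 2368.74 + 109.44 = 2478.18
Buyer bears: origin terminal 310.32 + freight 8865.24 + insurance 558.00 + destination terminal 224.77 + brokerage 168.39 + duty 2478.18 = 12604.90
Landed cost = invoice 11800.44 + 12604.90 = 24405.34

Total landed cost: USD 24405.34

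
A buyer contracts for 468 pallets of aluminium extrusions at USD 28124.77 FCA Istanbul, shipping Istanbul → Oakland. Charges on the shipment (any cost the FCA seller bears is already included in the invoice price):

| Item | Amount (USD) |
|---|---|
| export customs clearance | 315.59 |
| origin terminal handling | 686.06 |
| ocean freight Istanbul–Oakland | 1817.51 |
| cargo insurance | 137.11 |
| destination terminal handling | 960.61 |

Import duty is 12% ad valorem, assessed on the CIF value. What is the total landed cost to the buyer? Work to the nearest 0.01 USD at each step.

Total landed cost: USD 35417.91

FCA: the seller delivers export-cleared goods to the carrier; the buyer bears costs from that point.
Already in the invoice (seller's account under FCA): export clearance — exclude.
CIF value = FCA price + origin terminal + freight + insurance = 28124.77 + 686.06 + 1817.51 + 137.11 = 30765.45
Import duty = 30765.45 × 12% = 3691.85
Buyer bears: origin terminal 686.06 + freight 1817.51 + insurance 137.11 + destination terminal 960.61 + duty 3691.85 = 7293.14
Landed cost = invoice 28124.77 + 7293.14 = 35417.91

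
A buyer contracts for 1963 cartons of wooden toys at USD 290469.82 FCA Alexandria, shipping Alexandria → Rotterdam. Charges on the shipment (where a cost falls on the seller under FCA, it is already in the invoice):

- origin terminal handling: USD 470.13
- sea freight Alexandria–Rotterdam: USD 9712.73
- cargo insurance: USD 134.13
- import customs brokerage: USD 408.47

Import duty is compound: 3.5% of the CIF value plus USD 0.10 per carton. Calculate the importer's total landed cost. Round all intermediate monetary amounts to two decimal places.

FCA: the seller delivers export-cleared goods to the carrier; the buyer bears costs from that point.
CIF value = FCA price + origin terminal + freight + insurance = 290469.82 + 470.13 + 9712.73 + 134.13 = 300786.81
Ad valorem component: 300786.81 × 3.5% = 10527.54
Specific component: 1963 × 0.10 = 196.30
Import duty = 10527.54 + 196.30 = 10723.84
Buyer bears: origin terminal 470.13 + freight 9712.73 + insurance 134.13 + brokerage 408.47 + duty 10723.84 = 21449.30
Landed cost = invoice 290469.82 + 21449.30 = 311919.12

Total landed cost: USD 311919.12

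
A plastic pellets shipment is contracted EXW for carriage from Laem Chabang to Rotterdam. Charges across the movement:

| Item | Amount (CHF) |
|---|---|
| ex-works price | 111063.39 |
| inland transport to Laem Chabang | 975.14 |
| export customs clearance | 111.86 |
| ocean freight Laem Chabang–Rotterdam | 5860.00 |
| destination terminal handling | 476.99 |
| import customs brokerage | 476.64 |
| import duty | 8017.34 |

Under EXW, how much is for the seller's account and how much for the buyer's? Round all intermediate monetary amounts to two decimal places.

Seller: CHF 111063.39; buyer: CHF 15917.97

EXW: the seller makes goods available at their premises; the buyer bears all onward costs.
Seller's account: goods 111063.39 = 111063.39
Buyer's account: inland to port 975.14 + export clearance 111.86 + freight 5860.00 + destination terminal 476.99 + brokerage 476.64 + duty 8017.34 = 15917.97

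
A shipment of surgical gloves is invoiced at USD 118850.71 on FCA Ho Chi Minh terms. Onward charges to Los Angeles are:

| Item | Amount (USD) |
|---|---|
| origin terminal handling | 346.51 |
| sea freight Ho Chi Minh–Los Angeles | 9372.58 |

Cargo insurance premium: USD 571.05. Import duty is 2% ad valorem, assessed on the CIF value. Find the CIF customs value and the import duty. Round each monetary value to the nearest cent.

CIF value: USD 129140.85; import duty: USD 2582.82

CIF = FCA price + pre-shipment costs + freight + insurance
CIF = 118850.71 + 346.51 + 9372.58 + 571.05 = 129140.85
Import duty = 129140.85 × 2% = 2582.82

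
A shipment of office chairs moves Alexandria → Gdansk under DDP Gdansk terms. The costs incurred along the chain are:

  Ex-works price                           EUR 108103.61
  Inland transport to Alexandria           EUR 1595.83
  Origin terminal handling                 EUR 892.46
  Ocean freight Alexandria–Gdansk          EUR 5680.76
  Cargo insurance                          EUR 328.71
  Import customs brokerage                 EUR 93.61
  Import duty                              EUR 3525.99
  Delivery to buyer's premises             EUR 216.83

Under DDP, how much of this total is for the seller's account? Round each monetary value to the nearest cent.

Seller's account: EUR 120437.80

DDP: the seller bears all costs including import duty.
Seller's account: goods 108103.61 + inland to port 1595.83 + origin terminal 892.46 + freight 5680.76 + insurance 328.71 + brokerage 93.61 + duty 3525.99 + delivery 216.83 = 120437.80
Buyer's account: 0.00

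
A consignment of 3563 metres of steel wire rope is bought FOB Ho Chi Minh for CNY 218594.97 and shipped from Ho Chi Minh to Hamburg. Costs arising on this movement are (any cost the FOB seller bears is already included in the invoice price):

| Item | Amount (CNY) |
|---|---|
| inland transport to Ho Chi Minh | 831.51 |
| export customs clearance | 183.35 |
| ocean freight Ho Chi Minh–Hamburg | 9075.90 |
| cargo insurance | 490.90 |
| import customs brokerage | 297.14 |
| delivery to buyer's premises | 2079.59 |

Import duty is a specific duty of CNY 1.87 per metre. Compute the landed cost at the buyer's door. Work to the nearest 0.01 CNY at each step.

Total landed cost: CNY 237201.31

FOB: the seller bears costs until goods are on board at the origin port; the buyer bears freight, insurance and all costs thereafter.
Already in the invoice (seller's account under FOB): inland to port, export clearance — exclude.
CIF value = FOB price + freight + insurance = 218594.97 + 9075.90 + 490.90 = 228161.77
Import duty = 3563 × 1.87 = 6662.81
Buyer bears: freight 9075.90 + insurance 490.90 + brokerage 297.14 + delivery 2079.59 + duty 6662.81 = 18606.34
Landed cost = invoice 218594.97 + 18606.34 = 237201.31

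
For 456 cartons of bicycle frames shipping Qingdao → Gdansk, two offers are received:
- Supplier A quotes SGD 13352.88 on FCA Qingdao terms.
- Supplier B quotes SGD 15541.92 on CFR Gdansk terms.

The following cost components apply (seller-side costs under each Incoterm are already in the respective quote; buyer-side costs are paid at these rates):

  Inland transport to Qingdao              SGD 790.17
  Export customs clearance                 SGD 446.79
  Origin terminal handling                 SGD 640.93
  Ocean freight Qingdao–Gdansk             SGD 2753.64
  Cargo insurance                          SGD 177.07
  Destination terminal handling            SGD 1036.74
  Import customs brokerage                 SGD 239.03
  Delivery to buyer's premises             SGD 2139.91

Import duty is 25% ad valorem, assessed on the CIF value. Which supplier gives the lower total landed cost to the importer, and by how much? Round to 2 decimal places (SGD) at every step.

Supplier A (FCA):
CIF value = FCA price + origin terminal + freight + insurance = 13352.88 + 640.93 + 2753.64 + 177.07 = 16924.52
Import duty = 16924.52 × 25% = 4231.13
Buyer bears (A): 640.93 + 2753.64 + 177.07 + 1036.74 + 239.03 + 2139.91 = 6987.32
Landed cost (A) = invoice 13352.88 + 6987.32 + duty 4231.13 = 24571.33
Supplier B (CFR):
CIF value = CFR price + insurance = 15541.92 + 177.07 = 15718.99
Import duty = 15718.99 × 25% = 3929.75
Buyer bears (B): 177.07 + 1036.74 + 239.03 + 2139.91 = 3592.75
Landed cost (B) = invoice 15541.92 + 3592.75 + duty 3929.75 = 23064.42
Difference = |24571.33 − 23064.42| = 1506.91

Supplier B is cheaper by SGD 1506.91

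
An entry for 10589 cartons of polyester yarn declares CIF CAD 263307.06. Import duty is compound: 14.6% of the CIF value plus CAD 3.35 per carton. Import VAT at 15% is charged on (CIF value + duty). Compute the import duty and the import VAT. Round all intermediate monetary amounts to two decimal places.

Ad valorem component: 263307.06 × 14.6% = 38442.83
Specific component: 10589 × 3.35 = 35473.15
Import duty = 38442.83 + 35473.15 = 73915.98
VAT base = CIF + duty = 263307.06 + 73915.98 = 337223.04
Import VAT = 337223.04 × 15% = 50583.46

Import duty: CAD 73915.98; import VAT: CAD 50583.46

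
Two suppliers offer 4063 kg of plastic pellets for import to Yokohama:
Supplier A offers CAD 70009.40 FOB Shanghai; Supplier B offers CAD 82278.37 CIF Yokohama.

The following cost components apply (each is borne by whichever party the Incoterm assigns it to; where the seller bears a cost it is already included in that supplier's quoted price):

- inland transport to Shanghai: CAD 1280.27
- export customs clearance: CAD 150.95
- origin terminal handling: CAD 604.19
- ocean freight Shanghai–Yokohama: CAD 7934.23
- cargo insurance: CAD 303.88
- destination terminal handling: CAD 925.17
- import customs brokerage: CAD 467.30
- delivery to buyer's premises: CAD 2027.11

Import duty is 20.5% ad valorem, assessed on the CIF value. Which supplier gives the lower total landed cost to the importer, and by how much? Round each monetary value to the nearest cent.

Supplier A is cheaper by CAD 4857.19

Supplier A (FOB):
CIF value = FOB price + freight + insurance = 70009.40 + 7934.23 + 303.88 = 78247.51
Import duty = 78247.51 × 20.5% = 16040.74
Buyer bears (A): 7934.23 + 303.88 + 925.17 + 467.30 + 2027.11 = 11657.69
Landed cost (A) = invoice 70009.40 + 11657.69 + duty 16040.74 = 97707.83
Supplier B (CIF):
The CIF price already equals the CIF value: 82278.37
Import duty = 82278.37 × 20.5% = 16867.07
Buyer bears (B): 925.17 + 467.30 + 2027.11 = 3419.58
Landed cost (B) = invoice 82278.37 + 3419.58 + duty 16867.07 = 102565.02
Difference = |97707.83 − 102565.02| = 4857.19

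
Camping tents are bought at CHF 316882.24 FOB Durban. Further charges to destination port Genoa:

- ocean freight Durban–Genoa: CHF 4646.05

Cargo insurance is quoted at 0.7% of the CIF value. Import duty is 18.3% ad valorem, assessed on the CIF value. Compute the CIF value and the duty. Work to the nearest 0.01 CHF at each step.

Let C be the CIF value. C = FOB price + freight + 0.7% × C
C − 0.7% × C = 316882.24 + 4646.05
0.993 × C = 321528.29
C = 321528.29 / 0.993 = 323794.85
Insurance premium = 0.7% × 323794.85 = 2266.56
Import duty = 323794.85 × 18.3% = 59254.46

CIF value: CHF 323794.85; import duty: CHF 59254.46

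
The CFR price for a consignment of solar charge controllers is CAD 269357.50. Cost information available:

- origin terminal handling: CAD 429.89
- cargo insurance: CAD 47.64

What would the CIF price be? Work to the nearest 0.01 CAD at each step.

CIF price: CAD 269405.14

Not relevant to the conversion: origin terminal — on the seller under both CFR and CIF; already in the CFR price and stays in the CIF price.
From CFR to CIF, the seller additionally bears: insurance.
CIF price = 269357.50 + 47.64 = 269405.14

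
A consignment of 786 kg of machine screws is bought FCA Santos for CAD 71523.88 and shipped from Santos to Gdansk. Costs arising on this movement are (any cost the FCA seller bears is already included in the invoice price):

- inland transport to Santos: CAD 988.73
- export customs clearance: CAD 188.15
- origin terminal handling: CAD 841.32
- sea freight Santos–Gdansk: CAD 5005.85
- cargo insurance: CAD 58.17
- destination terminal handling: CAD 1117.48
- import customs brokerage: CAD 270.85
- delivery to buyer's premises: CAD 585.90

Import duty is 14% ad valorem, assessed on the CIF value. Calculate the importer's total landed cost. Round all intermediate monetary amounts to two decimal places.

Total landed cost: CAD 90243.54

FCA: the seller delivers export-cleared goods to the carrier; the buyer bears costs from that point.
Already in the invoice (seller's account under FCA): inland to port, export clearance — exclude.
CIF value = FCA price + origin terminal + freight + insurance = 71523.88 + 841.32 + 5005.85 + 58.17 = 77429.22
Import duty = 77429.22 × 14% = 10840.09
Buyer bears: origin terminal 841.32 + freight 5005.85 + insurance 58.17 + destination terminal 1117.48 + brokerage 270.85 + delivery 585.90 + duty 10840.09 = 18719.66
Landed cost = invoice 71523.88 + 18719.66 = 90243.54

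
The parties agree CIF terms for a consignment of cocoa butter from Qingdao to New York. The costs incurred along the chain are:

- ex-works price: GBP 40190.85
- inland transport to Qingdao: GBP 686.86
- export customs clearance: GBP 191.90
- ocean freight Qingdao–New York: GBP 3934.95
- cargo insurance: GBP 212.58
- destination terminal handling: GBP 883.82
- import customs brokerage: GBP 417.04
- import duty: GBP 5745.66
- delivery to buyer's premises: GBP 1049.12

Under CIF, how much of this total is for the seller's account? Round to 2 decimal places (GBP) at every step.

CIF: the seller pays costs through ocean freight and marine insurance to the destination port.
Seller's account: goods 40190.85 + inland to port 686.86 + export clearance 191.90 + freight 3934.95 + insurance 212.58 = 45217.14
Buyer's account: destination terminal 883.82 + brokerage 417.04 + duty 5745.66 + delivery 1049.12 = 8095.64

Seller's account: GBP 45217.14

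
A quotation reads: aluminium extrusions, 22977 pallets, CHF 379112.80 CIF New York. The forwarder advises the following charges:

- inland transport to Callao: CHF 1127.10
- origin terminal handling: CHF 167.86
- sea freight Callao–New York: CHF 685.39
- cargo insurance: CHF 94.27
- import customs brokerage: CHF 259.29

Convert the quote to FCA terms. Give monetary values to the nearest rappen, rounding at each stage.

Not relevant to the conversion: inland to port — on the seller under both CIF and FCA; already in the CIF price and stays in the FCA price. brokerage — on the buyer under both terms; not part of either seller's price.
From CIF to FCA, the seller no longer bears: origin terminal, freight, insurance.
FCA price = 379112.80 − 167.86 − 685.39 − 94.27 = 378165.28

FCA price: CHF 378165.28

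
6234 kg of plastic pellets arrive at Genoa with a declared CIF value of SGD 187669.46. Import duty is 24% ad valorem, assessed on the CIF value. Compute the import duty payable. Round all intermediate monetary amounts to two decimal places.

Import duty: SGD 45040.67

Import duty = 187669.46 × 24% = 45040.67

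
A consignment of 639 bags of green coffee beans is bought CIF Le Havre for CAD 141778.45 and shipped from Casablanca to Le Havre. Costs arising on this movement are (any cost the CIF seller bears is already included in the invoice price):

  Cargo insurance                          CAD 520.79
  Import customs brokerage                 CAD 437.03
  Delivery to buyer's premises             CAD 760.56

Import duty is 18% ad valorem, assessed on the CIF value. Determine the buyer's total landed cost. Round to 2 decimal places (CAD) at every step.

CIF: the seller pays costs through ocean freight and marine insurance to the destination port.
Already in the invoice (seller's account under CIF): insurance — exclude.
The CIF price already equals the CIF value: 141778.45
Import duty = 141778.45 × 18% = 25520.12
Buyer bears: brokerage 437.03 + delivery 760.56 + duty 25520.12 = 26717.71
Landed cost = invoice 141778.45 + 26717.71 = 168496.16

Total landed cost: CAD 168496.16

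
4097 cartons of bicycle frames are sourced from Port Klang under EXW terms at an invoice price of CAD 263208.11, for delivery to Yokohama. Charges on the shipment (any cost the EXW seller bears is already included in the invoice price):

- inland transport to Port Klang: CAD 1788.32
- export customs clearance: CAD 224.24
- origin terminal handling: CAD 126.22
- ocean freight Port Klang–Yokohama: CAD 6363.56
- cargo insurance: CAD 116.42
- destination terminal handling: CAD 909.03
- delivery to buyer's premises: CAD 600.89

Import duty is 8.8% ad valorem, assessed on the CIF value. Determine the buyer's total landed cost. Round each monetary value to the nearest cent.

Total landed cost: CAD 297257.55

EXW: the seller makes goods available at their premises; the buyer bears all onward costs.
CIF value = EXW price + inland to port + export clearance + origin terminal + freight + insurance = 263208.11 + 1788.32 + 224.24 + 126.22 + 6363.56 + 116.42 = 271826.87
Import duty = 271826.87 × 8.8% = 23920.76
Buyer bears: inland to port 1788.32 + export clearance 224.24 + origin terminal 126.22 + freight 6363.56 + insurance 116.42 + destination terminal 909.03 + delivery 600.89 + duty 23920.76 = 34049.44
Landed cost = invoice 263208.11 + 34049.44 = 297257.55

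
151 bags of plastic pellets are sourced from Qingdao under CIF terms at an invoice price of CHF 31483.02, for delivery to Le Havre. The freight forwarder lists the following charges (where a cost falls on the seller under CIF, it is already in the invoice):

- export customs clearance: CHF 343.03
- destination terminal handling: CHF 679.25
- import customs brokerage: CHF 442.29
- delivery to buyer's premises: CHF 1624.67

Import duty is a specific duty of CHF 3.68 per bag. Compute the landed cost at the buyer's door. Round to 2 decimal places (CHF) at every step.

Total landed cost: CHF 34784.91

CIF: the seller pays costs through ocean freight and marine insurance to the destination port.
Already in the invoice (seller's account under CIF): export clearance — exclude.
The CIF price already equals the CIF value: 31483.02
Import duty = 151 × 3.68 = 555.68
Buyer bears: destination terminal 679.25 + brokerage 442.29 + delivery 1624.67 + duty 555.68 = 3301.89
Landed cost = invoice 31483.02 + 3301.89 = 34784.91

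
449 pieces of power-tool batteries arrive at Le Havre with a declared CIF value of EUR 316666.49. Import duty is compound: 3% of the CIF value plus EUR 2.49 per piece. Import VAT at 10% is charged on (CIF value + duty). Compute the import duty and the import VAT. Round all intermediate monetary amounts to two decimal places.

Ad valorem component: 316666.49 × 3% = 9499.99
Specific component: 449 × 2.49 = 1118.01
Import duty = 9499.99 + 1118.01 = 10618.00
VAT base = CIF + duty = 316666.49 + 10618.00 = 327284.49
Import VAT = 327284.49 × 10% = 32728.45

Import duty: EUR 10618.00; import VAT: EUR 32728.45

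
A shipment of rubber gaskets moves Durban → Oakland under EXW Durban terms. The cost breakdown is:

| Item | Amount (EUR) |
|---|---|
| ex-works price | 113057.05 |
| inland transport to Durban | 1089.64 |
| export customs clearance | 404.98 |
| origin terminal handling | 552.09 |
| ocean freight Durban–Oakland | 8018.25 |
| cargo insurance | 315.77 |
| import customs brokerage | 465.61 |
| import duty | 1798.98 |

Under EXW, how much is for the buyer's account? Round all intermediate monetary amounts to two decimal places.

Buyer's account: EUR 12645.32

EXW: the seller makes goods available at their premises; the buyer bears all onward costs.
Seller's account: goods 113057.05 = 113057.05
Buyer's account: inland to port 1089.64 + export clearance 404.98 + origin terminal 552.09 + freight 8018.25 + insurance 315.77 + brokerage 465.61 + duty 1798.98 = 12645.32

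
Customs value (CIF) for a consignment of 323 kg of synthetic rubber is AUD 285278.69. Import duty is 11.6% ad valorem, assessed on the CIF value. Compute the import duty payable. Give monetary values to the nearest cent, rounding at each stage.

Import duty = 285278.69 × 11.6% = 33092.33

Import duty: AUD 33092.33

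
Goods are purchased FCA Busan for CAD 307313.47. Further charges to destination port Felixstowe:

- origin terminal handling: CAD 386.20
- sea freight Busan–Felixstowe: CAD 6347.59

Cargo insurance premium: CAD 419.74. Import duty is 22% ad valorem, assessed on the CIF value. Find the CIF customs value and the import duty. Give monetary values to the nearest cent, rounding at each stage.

CIF value: CAD 314467.00; import duty: CAD 69182.74

CIF = FCA price + pre-shipment costs + freight + insurance
CIF = 307313.47 + 386.20 + 6347.59 + 419.74 = 314467.00
Import duty = 314467.00 × 22% = 69182.74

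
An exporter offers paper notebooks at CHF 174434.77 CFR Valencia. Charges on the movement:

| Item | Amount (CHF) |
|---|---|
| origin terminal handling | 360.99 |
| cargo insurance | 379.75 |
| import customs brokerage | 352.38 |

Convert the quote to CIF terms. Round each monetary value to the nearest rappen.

Not relevant to the conversion: origin terminal — on the seller under both CFR and CIF; already in the CFR price and stays in the CIF price. brokerage — on the buyer under both terms; not part of either seller's price.
From CFR to CIF, the seller additionally bears: insurance.
CIF price = 174434.77 + 379.75 = 174814.52

CIF price: CHF 174814.52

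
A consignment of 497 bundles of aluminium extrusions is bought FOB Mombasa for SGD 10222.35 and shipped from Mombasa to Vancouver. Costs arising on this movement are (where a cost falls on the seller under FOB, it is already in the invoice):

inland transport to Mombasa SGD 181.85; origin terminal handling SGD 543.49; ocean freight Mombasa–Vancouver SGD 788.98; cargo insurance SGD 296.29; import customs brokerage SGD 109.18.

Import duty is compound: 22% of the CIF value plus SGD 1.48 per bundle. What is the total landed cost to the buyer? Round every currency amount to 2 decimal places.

Total landed cost: SGD 14640.04

FOB: the seller bears costs until goods are on board at the origin port; the buyer bears freight, insurance and all costs thereafter.
Already in the invoice (seller's account under FOB): inland to port, origin terminal — exclude.
CIF value = FOB price + freight + insurance = 10222.35 + 788.98 + 296.29 = 11307.62
Ad valorem component: 11307.62 × 22% = 2487.68
Specific component: 497 × 1.48 = 735.56
Import duty = 2487.68 + 735.56 = 3223.24
Buyer bears: freight 788.98 + insurance 296.29 + brokerage 109.18 + duty 3223.24 = 4417.69
Landed cost = invoice 10222.35 + 4417.69 = 14640.04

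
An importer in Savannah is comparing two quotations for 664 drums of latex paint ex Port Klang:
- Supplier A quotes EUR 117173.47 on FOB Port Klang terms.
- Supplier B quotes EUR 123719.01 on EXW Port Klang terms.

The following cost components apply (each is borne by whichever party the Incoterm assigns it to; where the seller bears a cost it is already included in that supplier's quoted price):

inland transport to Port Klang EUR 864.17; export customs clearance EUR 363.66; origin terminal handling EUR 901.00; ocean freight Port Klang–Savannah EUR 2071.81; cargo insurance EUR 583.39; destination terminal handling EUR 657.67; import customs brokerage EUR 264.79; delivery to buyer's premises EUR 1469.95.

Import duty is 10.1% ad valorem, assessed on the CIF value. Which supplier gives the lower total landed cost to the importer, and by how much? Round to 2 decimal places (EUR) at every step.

Supplier A (FOB):
CIF value = FOB price + freight + insurance = 117173.47 + 2071.81 + 583.39 = 119828.67
Import duty = 119828.67 × 10.1% = 12102.70
Buyer bears (A): 2071.81 + 583.39 + 657.67 + 264.79 + 1469.95 = 5047.61
Landed cost (A) = invoice 117173.47 + 5047.61 + duty 12102.70 = 134323.78
Supplier B (EXW):
CIF value = EXW price + inland to port + export clearance + origin terminal + freight + insurance = 123719.01 + 864.17 + 363.66 + 901.00 + 2071.81 + 583.39 = 128503.04
Import duty = 128503.04 × 10.1% = 12978.81
Buyer bears (B): 864.17 + 363.66 + 901.00 + 2071.81 + 583.39 + 657.67 + 264.79 + 1469.95 = 7176.44
Landed cost (B) = invoice 123719.01 + 7176.44 + duty 12978.81 = 143874.26
Difference = |134323.78 − 143874.26| = 9550.48

Supplier A is cheaper by EUR 9550.48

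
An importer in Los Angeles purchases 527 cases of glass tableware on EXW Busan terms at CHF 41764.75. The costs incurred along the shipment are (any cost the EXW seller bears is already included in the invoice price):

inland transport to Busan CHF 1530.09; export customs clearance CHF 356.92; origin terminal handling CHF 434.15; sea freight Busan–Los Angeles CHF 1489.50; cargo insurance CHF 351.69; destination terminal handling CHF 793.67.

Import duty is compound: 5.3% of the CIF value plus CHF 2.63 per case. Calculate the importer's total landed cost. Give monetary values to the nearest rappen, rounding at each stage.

EXW: the seller makes goods available at their premises; the buyer bears all onward costs.
CIF value = EXW price + inland to port + export clearance + origin terminal + freight + insurance = 41764.75 + 1530.09 + 356.92 + 434.15 + 1489.50 + 351.69 = 45927.10
Ad valorem component: 45927.10 × 5.3% = 2434.14
Specific component: 527 × 2.63 = 1386.01
Import duty = 2434.14 + 1386.01 = 3820.15
Buyer bears: inland to port 1530.09 + export clearance 356.92 + origin terminal 434.15 + freight 1489.50 + insurance 351.69 + destination terminal 793.67 + duty 3820.15 = 8776.17
Landed cost = invoice 41764.75 + 8776.17 = 50540.92

Total landed cost: CHF 50540.92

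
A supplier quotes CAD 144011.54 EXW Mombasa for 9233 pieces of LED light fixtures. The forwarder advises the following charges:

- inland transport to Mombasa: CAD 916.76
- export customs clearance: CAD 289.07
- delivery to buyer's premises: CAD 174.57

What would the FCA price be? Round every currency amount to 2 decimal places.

Not relevant to the conversion: delivery — on the buyer under both terms; not part of either seller's price.
From EXW to FCA, the seller additionally bears: inland to port, export clearance.
FCA price = 144011.54 + 916.76 + 289.07 = 145217.37

FCA price: CAD 145217.37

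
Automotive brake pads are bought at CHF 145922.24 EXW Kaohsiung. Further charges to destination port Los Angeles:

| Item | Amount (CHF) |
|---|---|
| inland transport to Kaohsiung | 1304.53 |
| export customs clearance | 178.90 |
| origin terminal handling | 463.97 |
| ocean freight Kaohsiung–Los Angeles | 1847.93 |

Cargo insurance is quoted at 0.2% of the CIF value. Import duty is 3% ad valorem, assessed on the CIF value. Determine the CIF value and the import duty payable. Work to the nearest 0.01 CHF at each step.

Let C be the CIF value. C = EXW price + pre-shipment costs + freight + 0.2% × C
C − 0.2% × C = 145922.24 + 1304.53 + 178.90 + 463.97 + 1847.93
0.998 × C = 149717.57
C = 149717.57 / 0.998 = 150017.61
Insurance premium = 0.2% × 150017.61 = 300.04
Import duty = 150017.61 × 3% = 4500.53

CIF value: CHF 150017.61; import duty: CHF 4500.53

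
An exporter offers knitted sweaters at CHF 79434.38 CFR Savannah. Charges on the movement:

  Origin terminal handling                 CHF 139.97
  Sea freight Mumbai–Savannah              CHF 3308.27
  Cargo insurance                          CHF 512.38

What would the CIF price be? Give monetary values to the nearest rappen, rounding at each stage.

Not relevant to the conversion: origin terminal, freight — on the seller under both CFR and CIF; already in the CFR price and stays in the CIF price.
From CFR to CIF, the seller additionally bears: insurance.
CIF price = 79434.38 + 512.38 = 79946.76

CIF price: CHF 79946.76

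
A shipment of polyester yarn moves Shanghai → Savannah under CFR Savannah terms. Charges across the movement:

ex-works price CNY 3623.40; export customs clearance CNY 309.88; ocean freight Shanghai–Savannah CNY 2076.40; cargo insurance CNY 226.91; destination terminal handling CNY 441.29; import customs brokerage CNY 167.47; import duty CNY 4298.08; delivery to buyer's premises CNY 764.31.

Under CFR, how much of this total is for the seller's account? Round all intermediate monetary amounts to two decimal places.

CFR: the seller pays costs through ocean freight to the destination port, but not insurance.
Seller's account: goods 3623.40 + export clearance 309.88 + freight 2076.40 = 6009.68
Buyer's account: insurance 226.91 + destination terminal 441.29 + brokerage 167.47 + duty 4298.08 + delivery 764.31 = 5898.06

Seller's account: CNY 6009.68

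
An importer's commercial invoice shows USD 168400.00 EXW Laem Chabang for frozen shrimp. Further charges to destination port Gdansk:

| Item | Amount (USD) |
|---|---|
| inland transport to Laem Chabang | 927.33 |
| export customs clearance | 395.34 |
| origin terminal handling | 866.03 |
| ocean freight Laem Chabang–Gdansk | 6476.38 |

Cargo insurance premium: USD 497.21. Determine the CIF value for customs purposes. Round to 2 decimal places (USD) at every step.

CIF = EXW price + pre-shipment costs + freight + insurance
CIF = 168400.00 + 927.33 + 395.34 + 866.03 + 6476.38 + 497.21 = 177562.29

CIF value: USD 177562.29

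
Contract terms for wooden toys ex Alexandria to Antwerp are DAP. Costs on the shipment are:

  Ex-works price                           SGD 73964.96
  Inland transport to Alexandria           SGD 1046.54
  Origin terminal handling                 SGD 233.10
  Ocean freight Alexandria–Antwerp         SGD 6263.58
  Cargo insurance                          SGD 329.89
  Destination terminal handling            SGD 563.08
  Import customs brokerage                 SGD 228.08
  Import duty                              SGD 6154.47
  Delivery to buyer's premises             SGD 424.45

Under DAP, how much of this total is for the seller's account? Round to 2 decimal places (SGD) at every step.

DAP: the seller bears all costs to the named destination except import duty and clearance.
Seller's account: goods 73964.96 + inland to port 1046.54 + origin terminal 233.10 + freight 6263.58 + insurance 329.89 + destination terminal 563.08 + delivery 424.45 = 82825.60
Buyer's account: brokerage 228.08 + duty 6154.47 = 6382.55

Seller's account: SGD 82825.60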